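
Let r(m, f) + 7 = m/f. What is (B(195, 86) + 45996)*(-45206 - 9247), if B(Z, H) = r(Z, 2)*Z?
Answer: -6931159011/2 ≈ -3.4656e+9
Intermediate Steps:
r(m, f) = -7 + m/f
B(Z, H) = Z*(-7 + Z/2) (B(Z, H) = (-7 + Z/2)*Z = Z*(-7 + Z/2))
(B(195, 86) + 45996)*(-45206 - 9247) = ((1/2)*195*(-14 + 195) + 45996)*(-45206 - 9247) = ((1/2)*195*181 + 45996)*(-54453) = (35295/2 + 45996)*(-54453) = (127287/2)*(-54453) = -6931159011/2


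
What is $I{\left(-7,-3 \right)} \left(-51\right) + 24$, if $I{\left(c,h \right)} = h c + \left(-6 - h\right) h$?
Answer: $-1506$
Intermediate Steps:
$I{\left(c,h \right)} = c h + h \left(-6 - h\right)$
$I{\left(-7,-3 \right)} \left(-51\right) + 24 = - 3 \left(-6 - 7 - -3\right) \left(-51\right) + 24 = - 3 \left(-6 - 7 + 3\right) \left(-51\right) + 24 = \left(-3\right) \left(-10\right) \left(-51\right) + 24 = 30 \left(-51\right) + 24 = -1530 + 24 = -1506$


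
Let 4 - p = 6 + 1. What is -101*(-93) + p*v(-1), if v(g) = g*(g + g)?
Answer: 9387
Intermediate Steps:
v(g) = 2*g² (v(g) = g*(2*g) = 2*g²)
p = -3 (p = 4 - (6 + 1) = 4 - 1*7 = 4 - 7 = -3)
-101*(-93) + p*v(-1) = -101*(-93) - 6*(-1)² = 9393 - 6 = 9387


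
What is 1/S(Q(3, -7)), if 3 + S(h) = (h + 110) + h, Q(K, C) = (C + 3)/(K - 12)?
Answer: 9/971 ≈ 0.0092688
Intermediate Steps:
Q(K, C) = (3 + C)/(-12 + K)
S(h) = 107 + 2*h (S(h) = -3 + ((h + 110) + h) = -3 + ((110 + h) + h) = -3 + (110 + 2*h) = 107 + 2*h)
1/S(Q(3, -7)) = 1/(107 + 2*((3 - 7)/(-12 + 3))) = 1/(107 + 2*(-4/(-9))) = 1/(107 + 2*(-⅑*(-4))) = 1/(107 + 2*(4/9)) = 1/(107 + 8/9) = 1/(971/9) = 9/971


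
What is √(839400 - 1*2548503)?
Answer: I*√1709103 ≈ 1307.3*I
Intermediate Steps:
√(839400 - 1*2548503) = √(839400 - 2548503) = √(-1709103) = I*√1709103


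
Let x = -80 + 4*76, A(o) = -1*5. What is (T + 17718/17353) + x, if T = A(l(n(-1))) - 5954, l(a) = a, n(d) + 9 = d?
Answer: -99501737/17353 ≈ -5734.0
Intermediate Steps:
n(d) = -9 + d
A(o) = -5
x = 224 (x = -80 + 304 = 224)
T = -5959 (T = -5 - 5954 = -5959)
(T + 17718/17353) + x = (-5959 + 17718/17353) + 224 = -103388809/17353 + 224 = -99501737/17353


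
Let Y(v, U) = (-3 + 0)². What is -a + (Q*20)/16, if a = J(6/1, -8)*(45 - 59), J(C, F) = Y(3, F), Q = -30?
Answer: 177/2 ≈ 88.500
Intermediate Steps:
Y(v, U) = 9 (Y(v, U) = (-3)² = 9)
J(C, F) = 9
a = -126 (a = 9*(45 - 59) = 9*(-14) = -126)
-a + (Q*20)/16 = -1*(-126) - 30*20/16 = 126 - 600*1/16 = 126 - 75/2 = 177/2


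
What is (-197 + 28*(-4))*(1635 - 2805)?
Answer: 361530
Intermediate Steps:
(-197 + 28*(-4))*(1635 - 2805) = (-197 - 112)*(-1170) = -309*(-1170) = 361530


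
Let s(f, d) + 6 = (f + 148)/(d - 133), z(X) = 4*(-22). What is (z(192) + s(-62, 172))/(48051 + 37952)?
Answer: -3580/3354117 ≈ -0.0010673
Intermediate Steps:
z(X) = -88
s(f, d) = -6 + (148 + f)/(-133 + d) (s(f, d) = -6 + (f + 148)/(d - 133) = -6 + (148 + f)/(-133 + d))
(z(192) + s(-62, 172))/(48051 + 37952) = (-88 + (946 - 62 - 6*172)/(-133 + 172))/(48051 + 37952) = (-88 + (946 - 62 - 1032)/39)/86003 = (-88 + (1/39)*(-148))*(1/86003) = (-88 - 148/39)*(1/86003) = -3580/39*1/86003 = -3580/3354117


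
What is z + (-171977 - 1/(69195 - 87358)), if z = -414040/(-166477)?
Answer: -520003075196730/3023721751 ≈ -1.7197e+5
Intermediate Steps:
z = 414040/166477 (z = -414040*(-1/166477) = 414040/166477 ≈ 2.4871)
z + (-171977 - 1/(69195 - 87358)) = 414040/166477 + (-171977 - 1/(69195 - 87358)) = 414040/166477 + (-171977 - 1/(-18163)) = 414040/166477 + (-171977 - 1*(-1/18163)) = 414040/166477 + (-171977 + 1/18163) = 414040/166477 - 3123618250/18163 = -520003075196730/3023721751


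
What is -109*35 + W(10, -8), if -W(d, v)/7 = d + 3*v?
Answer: -3717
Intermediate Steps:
W(d, v) = -21*v - 7*d (W(d, v) = -7*(d + 3*v) = -21*v - 7*d)
-109*35 + W(10, -8) = -109*35 + (-21*(-8) - 7*10) = -3815 + (168 - 70) = -3815 + 98 = -3717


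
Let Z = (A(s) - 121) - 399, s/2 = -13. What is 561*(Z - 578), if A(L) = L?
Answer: -630564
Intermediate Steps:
s = -26 (s = 2*(-13) = -26)
Z = -546 (Z = (-26 - 121) - 399 = -147 - 399 = -546)
561*(Z - 578) = 561*(-546 - 578) = 561*(-1124) = -630564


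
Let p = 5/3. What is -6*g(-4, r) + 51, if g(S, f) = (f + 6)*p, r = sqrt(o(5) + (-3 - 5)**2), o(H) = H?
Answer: -9 - 10*sqrt(69) ≈ -92.066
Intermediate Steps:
r = sqrt(69) (r = sqrt(5 + (-3 - 5)**2) = sqrt(5 + (-8)**2) = sqrt(5 + 64) = sqrt(69) ≈ 8.3066)
p = 5/3 (p = 5*(1/3) = 5/3 ≈ 1.6667)
g(S, f) = 10 + 5*f/3 (g(S, f) = (f + 6)*(5/3) = (6 + f)*(5/3) = 10 + 5*f/3)
-6*g(-4, r) + 51 = -6*(10 + 5*sqrt(69)/3) + 51 = (-60 - 10*sqrt(69)) + 51 = -9 - 10*sqrt(69)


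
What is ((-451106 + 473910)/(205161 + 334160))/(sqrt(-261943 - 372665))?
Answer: -5701*I*sqrt(4407)/7130362941 ≈ -5.3078e-5*I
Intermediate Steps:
((-451106 + 473910)/(205161 + 334160))/(sqrt(-261943 - 372665)) = (22804/539321)/(sqrt(-634608)) = (22804*(1/539321))/((12*I*sqrt(4407))) = 22804*(-I*sqrt(4407)/52884)/539321 = -5701*I*sqrt(4407)/7130362941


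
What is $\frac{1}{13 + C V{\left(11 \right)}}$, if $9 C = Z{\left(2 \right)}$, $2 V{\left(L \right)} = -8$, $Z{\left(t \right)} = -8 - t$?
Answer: $\frac{9}{157} \approx 0.057325$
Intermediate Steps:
$V{\left(L \right)} = -4$ ($V{\left(L \right)} = \frac{1}{2} \left(-8\right) = -4$)
$C = - \frac{10}{9}$ ($C = \frac{-8 - 2}{9} = \frac{1}{9} \left(-10\right) = - \frac{10}{9} \approx -1.1111$)
$\frac{1}{13 + C V{\left(11 \right)}} = \frac{1}{13 - - \frac{40}{9}} = \frac{1}{13 + \frac{40}{9}} = \frac{1}{\frac{157}{9}} = \frac{9}{157}$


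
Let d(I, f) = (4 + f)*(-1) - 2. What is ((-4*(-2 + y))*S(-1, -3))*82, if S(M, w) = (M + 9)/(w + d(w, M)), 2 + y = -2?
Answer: -1968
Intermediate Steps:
y = -4 (y = -2 - 2 = -4)
d(I, f) = -6 - f (d(I, f) = (-4 - f) - 2 = -6 - f)
S(M, w) = (9 + M)/(-6 + w - M) (S(M, w) = (M + 9)/(w + (-6 - M)) = (9 + M)/(-6 + w - M))
((-4*(-2 + y))*S(-1, -3))*82 = ((-4*(-2 - 4))*((9 - 1)/(-6 - 3 - 1*(-1))))*82 = ((-4*(-6))*(8/(-6 - 3 + 1)))*82 = (24*(8/(-8)))*82 = (24*(-⅛*8))*82 = (24*(-1))*82 = -24*82 = -1968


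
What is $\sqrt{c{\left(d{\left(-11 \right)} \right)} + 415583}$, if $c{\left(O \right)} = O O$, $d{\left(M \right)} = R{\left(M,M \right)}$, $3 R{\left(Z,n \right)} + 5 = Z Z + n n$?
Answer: $104 \sqrt{39} \approx 649.48$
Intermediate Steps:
$R{\left(Z,n \right)} = - \frac{5}{3} + \frac{Z^{2}}{3} + \frac{n^{2}}{3}$ ($R{\left(Z,n \right)} = - \frac{5}{3} + \frac{Z Z + n n}{3} = - \frac{5}{3} + \frac{Z^{2} + n^{2}}{3} = - \frac{5}{3} + \left(\frac{Z^{2}}{3} + \frac{n^{2}}{3}\right) = - \frac{5}{3} + \frac{Z^{2}}{3} + \frac{n^{2}}{3}$)
$d{\left(M \right)} = - \frac{5}{3} + \frac{2 M^{2}}{3}$ ($d{\left(M \right)} = - \frac{5}{3} + \frac{M^{2}}{3} + \frac{M^{2}}{3} = - \frac{5}{3} + \frac{2 M^{2}}{3}$)
$c{\left(O \right)} = O^{2}$
$\sqrt{c{\left(d{\left(-11 \right)} \right)} + 415583} = \sqrt{\left(- \frac{5}{3} + \frac{2 \left(-11\right)^{2}}{3}\right)^{2} + 415583} = \sqrt{\left(- \frac{5}{3} + \frac{2}{3} \cdot 121\right)^{2} + 415583} = \sqrt{\left(- \frac{5}{3} + \frac{242}{3}\right)^{2} + 415583} = \sqrt{79^{2} + 415583} = \sqrt{6241 + 415583} = \sqrt{421824} = 104 \sqrt{39}$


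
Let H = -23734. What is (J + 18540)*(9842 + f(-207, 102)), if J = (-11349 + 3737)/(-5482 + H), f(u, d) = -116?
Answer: 59867094579/332 ≈ 1.8032e+8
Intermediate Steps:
J = 173/664 (J = (-11349 + 3737)/(-5482 - 23734) = -7612/(-29216) = -7612*(-1/29216) = 173/664 ≈ 0.26054)
(J + 18540)*(9842 + f(-207, 102)) = (173/664 + 18540)*(9842 - 116) = (12310733/664)*9726 = 59867094579/332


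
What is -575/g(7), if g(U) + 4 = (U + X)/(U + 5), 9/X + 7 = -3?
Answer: 69000/419 ≈ 164.68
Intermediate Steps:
X = -9/10 (X = 9/(-7 - 3) = 9/(-10) = 9*(-⅒) = -9/10 ≈ -0.90000)
g(U) = -4 + (-9/10 + U)/(5 + U) (g(U) = -4 + (U - 9/10)/(U + 5) = -4 + (-9/10 + U)/(5 + U))
-575/g(7) = -575*10*(5 + 7)/(-209 - 30*7) = -575*120/(-209 - 210) = -575/((⅒)*(1/12)*(-419)) = -575/(-419/120) = -575*(-120/419) = 69000/419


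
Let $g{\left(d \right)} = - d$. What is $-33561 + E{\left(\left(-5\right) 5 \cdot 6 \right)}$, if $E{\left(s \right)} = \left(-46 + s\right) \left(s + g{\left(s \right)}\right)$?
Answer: $-33561$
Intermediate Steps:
$E{\left(s \right)} = 0$ ($E{\left(s \right)} = \left(-46 + s\right) \left(s - s\right) = \left(-46 + s\right) 0 = 0$)
$-33561 + E{\left(\left(-5\right) 5 \cdot 6 \right)} = -33561 + 0 = -33561$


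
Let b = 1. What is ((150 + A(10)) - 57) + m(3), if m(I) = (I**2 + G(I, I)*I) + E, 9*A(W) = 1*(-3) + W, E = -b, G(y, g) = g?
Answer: 997/9 ≈ 110.78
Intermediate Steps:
E = -1 (E = -1*1 = -1)
A(W) = -1/3 + W/9 (A(W) = (1*(-3) + W)/9 = (-3 + W)/9 = -1/3 + W/9)
m(I) = -1 + 2*I**2 (m(I) = (I**2 + I*I) - 1 = (I**2 + I**2) - 1 = 2*I**2 - 1 = -1 + 2*I**2)
((150 + A(10)) - 57) + m(3) = ((150 + (-1/3 + (1/9)*10)) - 57) + (-1 + 2*3**2) = ((150 + (-1/3 + 10/9)) - 57) + (-1 + 2*9) = ((150 + 7/9) - 57) + (-1 + 18) = (1357/9 - 57) + 17 = 844/9 + 17 = 997/9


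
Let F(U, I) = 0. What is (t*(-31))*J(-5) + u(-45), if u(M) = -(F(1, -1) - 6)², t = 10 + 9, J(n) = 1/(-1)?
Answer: 553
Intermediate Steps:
J(n) = -1
t = 19
u(M) = -36 (u(M) = -(0 - 6)² = -1*(-6)² = -1*36 = -36)
(t*(-31))*J(-5) + u(-45) = (19*(-31))*(-1) - 36 = -589*(-1) - 36 = 589 - 36 = 553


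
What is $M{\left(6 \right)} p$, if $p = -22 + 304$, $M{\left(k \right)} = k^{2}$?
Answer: $10152$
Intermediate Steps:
$p = 282$
$M{\left(6 \right)} p = 6^{2} \cdot 282 = 36 \cdot 282 = 10152$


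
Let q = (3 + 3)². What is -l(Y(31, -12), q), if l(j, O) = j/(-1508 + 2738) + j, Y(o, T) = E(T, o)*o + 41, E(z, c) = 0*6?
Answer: -1231/30 ≈ -41.033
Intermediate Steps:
E(z, c) = 0
Y(o, T) = 41 (Y(o, T) = 0*o + 41 = 0 + 41 = 41)
q = 36 (q = 6² = 36)
l(j, O) = 1231*j/1230 (l(j, O) = j/1230 + j = 1231*j/1230)
-l(Y(31, -12), q) = -1231*41/1230 = -1*1231/30 = -1231/30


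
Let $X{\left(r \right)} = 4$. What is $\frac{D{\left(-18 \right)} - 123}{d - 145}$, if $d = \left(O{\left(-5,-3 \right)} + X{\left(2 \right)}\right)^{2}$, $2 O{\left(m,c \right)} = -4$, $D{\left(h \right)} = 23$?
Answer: $\frac{100}{141} \approx 0.70922$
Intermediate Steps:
$O{\left(m,c \right)} = -2$ ($O{\left(m,c \right)} = \frac{1}{2} \left(-4\right) = -2$)
$d = 4$ ($d = \left(-2 + 4\right)^{2} = 2^{2} = 4$)
$\frac{D{\left(-18 \right)} - 123}{d - 145} = \frac{23 - 123}{4 - 145} = \frac{23 - 123}{-141} = \left(-100\right) \left(- \frac{1}{141}\right) = \frac{100}{141}$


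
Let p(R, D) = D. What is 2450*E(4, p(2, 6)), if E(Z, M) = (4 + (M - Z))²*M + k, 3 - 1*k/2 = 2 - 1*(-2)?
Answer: 524300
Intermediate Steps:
k = -2 (k = 6 - 2*(2 - 1*(-2)) = 6 - 2*(2 + 2) = 6 - 2*4 = 6 - 8 = -2)
E(Z, M) = -2 + M*(4 + M - Z)² (E(Z, M) = (4 + (M - Z))²*M - 2 = (4 + M - Z)²*M - 2 = M*(4 + M - Z)² - 2 = -2 + M*(4 + M - Z)²)
2450*E(4, p(2, 6)) = 2450*(-2 + 6*(4 + 6 - 1*4)²) = 2450*(-2 + 6*(4 + 6 - 4)²) = 2450*(-2 + 6*6²) = 2450*(-2 + 6*36) = 2450*(-2 + 216) = 2450*214 = 524300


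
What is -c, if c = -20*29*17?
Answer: 9860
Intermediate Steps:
c = -9860 (c = -580*17 = -9860)
-c = -1*(-9860) = 9860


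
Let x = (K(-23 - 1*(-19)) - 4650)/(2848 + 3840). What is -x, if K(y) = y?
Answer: 2327/3344 ≈ 0.69587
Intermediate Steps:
x = -2327/3344 (x = ((-23 - 1*(-19)) - 4650)/(2848 + 3840) = ((-23 + 19) - 4650)/6688 = (-4 - 4650)*(1/6688) = -4654*1/6688 = -2327/3344 ≈ -0.69587)
-x = -1*(-2327/3344) = 2327/3344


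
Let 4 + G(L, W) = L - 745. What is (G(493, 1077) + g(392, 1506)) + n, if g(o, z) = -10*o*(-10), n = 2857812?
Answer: 2896756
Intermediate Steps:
g(o, z) = 100*o
G(L, W) = -749 + L (G(L, W) = -4 + (L - 745) = -4 + (-745 + L) = -749 + L)
(G(493, 1077) + g(392, 1506)) + n = ((-749 + 493) + 100*392) + 2857812 = (-256 + 39200) + 2857812 = 38944 + 2857812 = 2896756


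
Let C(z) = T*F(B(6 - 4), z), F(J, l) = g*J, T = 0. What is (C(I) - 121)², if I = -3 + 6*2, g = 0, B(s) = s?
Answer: 14641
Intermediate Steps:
I = 9 (I = -3 + 12 = 9)
F(J, l) = 0 (F(J, l) = 0*J = 0)
C(z) = 0 (C(z) = 0*0 = 0)
(C(I) - 121)² = (0 - 121)² = (-121)² = 14641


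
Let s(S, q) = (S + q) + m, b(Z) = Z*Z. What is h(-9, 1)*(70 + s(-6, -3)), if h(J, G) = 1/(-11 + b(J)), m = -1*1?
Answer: 6/7 ≈ 0.85714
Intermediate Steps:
b(Z) = Z²
m = -1
s(S, q) = -1 + S + q (s(S, q) = (S + q) - 1 = -1 + S + q)
h(J, G) = 1/(-11 + J²)
h(-9, 1)*(70 + s(-6, -3)) = (70 + (-1 - 6 - 3))/(-11 + (-9)²) = (70 - 10)/(-11 + 81) = 60/70 = (1/70)*60 = 6/7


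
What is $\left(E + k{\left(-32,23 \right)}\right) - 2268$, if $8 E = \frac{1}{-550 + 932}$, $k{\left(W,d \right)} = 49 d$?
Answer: $- \frac{3486895}{3056} \approx -1141.0$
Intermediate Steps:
$E = \frac{1}{3056}$ ($E = \frac{1}{8 \left(-550 + 932\right)} = \frac{1}{8 \cdot 382} = \frac{1}{8} \cdot \frac{1}{382} = \frac{1}{3056} \approx 0.00032723$)
$\left(E + k{\left(-32,23 \right)}\right) - 2268 = \left(\frac{1}{3056} + 49 \cdot 23\right) - 2268 = \left(\frac{1}{3056} + 1127\right) - 2268 = \frac{3444113}{3056} - 2268 = - \frac{3486895}{3056}$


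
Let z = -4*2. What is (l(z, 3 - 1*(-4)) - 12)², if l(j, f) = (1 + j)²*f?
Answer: 109561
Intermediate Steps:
z = -8
l(j, f) = f*(1 + j)²
(l(z, 3 - 1*(-4)) - 12)² = ((3 - 1*(-4))*(1 - 8)² - 12)² = ((3 + 4)*(-7)² - 12)² = (7*49 - 12)² = (343 - 12)² = 331² = 109561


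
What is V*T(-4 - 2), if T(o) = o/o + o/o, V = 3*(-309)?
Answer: -1854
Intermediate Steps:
V = -927
T(o) = 2 (T(o) = 1 + 1 = 2)
V*T(-4 - 2) = -927*2 = -1854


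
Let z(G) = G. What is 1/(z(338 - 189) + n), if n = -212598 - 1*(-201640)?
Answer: -1/10809 ≈ -9.2515e-5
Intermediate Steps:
n = -10958 (n = -212598 + 201640 = -10958)
1/(z(338 - 189) + n) = 1/((338 - 189) - 10958) = 1/(149 - 10958) = 1/(-10809) = -1/10809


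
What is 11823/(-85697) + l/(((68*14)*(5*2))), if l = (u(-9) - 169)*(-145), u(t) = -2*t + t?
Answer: 1379129/599879 ≈ 2.2990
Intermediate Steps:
u(t) = -t
l = 23200 (l = (-1*(-9) - 169)*(-145) = (9 - 169)*(-145) = -160*(-145) = 23200)
11823/(-85697) + l/(((68*14)*(5*2))) = 11823/(-85697) + 23200/(((68*14)*(5*2))) = 11823*(-1/85697) + 23200/((952*10)) = -11823/85697 + 23200/9520 = -11823/85697 + 23200*(1/9520) = -11823/85697 + 290/119 = 1379129/599879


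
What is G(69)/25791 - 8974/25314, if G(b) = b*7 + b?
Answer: -36245851/108812229 ≈ -0.33310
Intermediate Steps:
G(b) = 8*b (G(b) = 7*b + b = 8*b)
G(69)/25791 - 8974/25314 = (8*69)/25791 - 8974/25314 = 552*(1/25791) - 8974*1/25314 = 184/8597 - 4487/12657 = -36245851/108812229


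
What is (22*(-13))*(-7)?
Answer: 2002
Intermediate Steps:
(22*(-13))*(-7) = -286*(-7) = 2002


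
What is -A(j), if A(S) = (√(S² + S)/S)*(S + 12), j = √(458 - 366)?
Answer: 23^(¾)*√(2 + 4*√23)*(-6/23 - √23/23) ≈ -22.689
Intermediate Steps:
j = 2*√23 (j = √92 = 2*√23 ≈ 9.5917)
A(S) = √(S + S²)*(12 + S)/S (A(S) = (√(S + S²)/S)*(12 + S) = √(S + S²)*(12 + S)/S)
-A(j) = -√((2*√23)*(1 + 2*√23))*(12 + 2*√23)/(2*√23) = -√23/46*√(2*√23*(1 + 2*√23))*(12 + 2*√23) = -√23/46*√2*23^(¼)*√(1 + 2*√23)*(12 + 2*√23) = -√2*23^(¾)*√(1 + 2*√23)*(12 + 2*√23)/46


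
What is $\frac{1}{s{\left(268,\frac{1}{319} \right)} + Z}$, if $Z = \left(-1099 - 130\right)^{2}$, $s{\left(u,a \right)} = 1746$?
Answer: $\frac{1}{1512187} \approx 6.6129 \cdot 10^{-7}$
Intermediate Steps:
$Z = 1510441$ ($Z = \left(-1229\right)^{2} = 1510441$)
$\frac{1}{s{\left(268,\frac{1}{319} \right)} + Z} = \frac{1}{1746 + 1510441} = \frac{1}{1512187}$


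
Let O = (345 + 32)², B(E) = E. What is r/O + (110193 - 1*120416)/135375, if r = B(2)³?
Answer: -1451901767/19240713375 ≈ -0.075460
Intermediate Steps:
r = 8 (r = 2³ = 8)
O = 142129 (O = 377² = 142129)
r/O + (110193 - 1*120416)/135375 = 8/142129 + (110193 - 1*120416)/135375 = 8*(1/142129) + (110193 - 120416)*(1/135375) = 8/142129 - 10223*1/135375 = 8/142129 - 10223/135375 = -1451901767/19240713375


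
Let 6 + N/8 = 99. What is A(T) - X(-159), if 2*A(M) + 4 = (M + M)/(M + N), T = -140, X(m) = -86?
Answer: 12649/151 ≈ 83.768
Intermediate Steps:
N = 744 (N = -48 + 8*99 = -48 + 792 = 744)
A(M) = -2 + M/(744 + M) (A(M) = -2 + ((M + M)/(M + 744))/2 = -2 + ((2*M)/(744 + M))/2 = -2 + (2*M/(744 + M))/2 = -2 + M/(744 + M))
A(T) - X(-159) = (-1488 - 1*(-140))/(744 - 140) - 1*(-86) = (-1488 + 140)/604 + 86 = (1/604)*(-1348) + 86 = -337/151 + 86 = 12649/151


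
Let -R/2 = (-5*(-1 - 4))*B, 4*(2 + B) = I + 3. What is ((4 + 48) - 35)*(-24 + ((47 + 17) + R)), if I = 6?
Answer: 935/2 ≈ 467.50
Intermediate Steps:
B = ¼ (B = -2 + (6 + 3)/4 = -2 + (¼)*9 = -2 + 9/4 = ¼ ≈ 0.25000)
R = -25/2 (R = -2*(-5*(-1 - 4))/4 = -2*(-5*(-5))/4 = -50/4 = -2*25/4 = -25/2 ≈ -12.500)
((4 + 48) - 35)*(-24 + ((47 + 17) + R)) = ((4 + 48) - 35)*(-24 + ((47 + 17) - 25/2)) = (52 - 35)*(-24 + (64 - 25/2)) = 17*(-24 + 103/2) = 17*(55/2) = 935/2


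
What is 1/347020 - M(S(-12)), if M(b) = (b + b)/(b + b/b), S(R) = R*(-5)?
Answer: -41642339/21168220 ≈ -1.9672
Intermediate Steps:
S(R) = -5*R
M(b) = 2*b/(1 + b) (M(b) = (2*b)/(b + 1) = (2*b)/(1 + b) = 2*b/(1 + b))
1/347020 - M(S(-12)) = 1/347020 - 2*(-5*(-12))/(1 - 5*(-12)) = 1/347020 - 2*60/(1 + 60) = 1/347020 - 2*60/61 = 1/347020 - 1*120/61 = 1/347020 - 120/61 = -41642339/21168220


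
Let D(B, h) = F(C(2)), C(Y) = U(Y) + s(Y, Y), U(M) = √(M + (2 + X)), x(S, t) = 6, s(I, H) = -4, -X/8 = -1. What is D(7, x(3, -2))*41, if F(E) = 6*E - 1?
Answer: -1025 + 492*√3 ≈ -172.83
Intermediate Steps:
X = 8 (X = -8*(-1) = 8)
U(M) = √(10 + M) (U(M) = √(M + (2 + 8)) = √(M + 10) = √(10 + M))
C(Y) = -4 + √(10 + Y) (C(Y) = √(10 + Y) - 4 = -4 + √(10 + Y))
F(E) = -1 + 6*E
D(B, h) = -25 + 12*√3 (D(B, h) = -1 + 6*(-4 + √(10 + 2)) = -1 + 6*(-4 + √12) = -1 + 6*(-4 + 2*√3) = -1 + (-24 + 12*√3) = -25 + 12*√3)
D(7, x(3, -2))*41 = (-25 + 12*√3)*41 = -1025 + 492*√3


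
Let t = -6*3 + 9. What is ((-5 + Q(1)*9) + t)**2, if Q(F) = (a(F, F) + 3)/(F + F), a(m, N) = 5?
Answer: 484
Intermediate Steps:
t = -9 (t = -18 + 9 = -9)
Q(F) = 4/F (Q(F) = (5 + 3)/(F + F) = 8/((2*F)) = 8*(1/(2*F)) = 4/F)
((-5 + Q(1)*9) + t)**2 = ((-5 + (4/1)*9) - 9)**2 = ((-5 + (4*1)*9) - 9)**2 = ((-5 + 4*9) - 9)**2 = ((-5 + 36) - 9)**2 = (31 - 9)**2 = 22**2 = 484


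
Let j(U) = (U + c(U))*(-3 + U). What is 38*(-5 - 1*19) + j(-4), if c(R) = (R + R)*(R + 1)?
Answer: -1052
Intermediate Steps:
c(R) = 2*R*(1 + R) (c(R) = (2*R)*(1 + R) = 2*R*(1 + R))
j(U) = (-3 + U)*(U + 2*U*(1 + U)) (j(U) = (U + 2*U*(1 + U))*(-3 + U) = (-3 + U)*(U + 2*U*(1 + U)))
38*(-5 - 1*19) + j(-4) = 38*(-5 - 1*19) - 4*(-9 - 3*(-4) + 2*(-4)²) = 38*(-5 - 19) - 4*(-9 + 12 + 2*16) = 38*(-24) - 4*(-9 + 12 + 32) = -912 - 4*35 = -912 - 140 = -1052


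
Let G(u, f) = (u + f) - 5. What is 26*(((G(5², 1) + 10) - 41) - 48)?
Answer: -1508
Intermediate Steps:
G(u, f) = -5 + f + u (G(u, f) = (f + u) - 5 = -5 + f + u)
26*(((G(5², 1) + 10) - 41) - 48) = 26*((((-5 + 1 + 5²) + 10) - 41) - 48) = 26*((((-5 + 1 + 25) + 10) - 41) - 48) = 26*(((21 + 10) - 41) - 48) = 26*((31 - 41) - 48) = 26*(-10 - 48) = 26*(-58) = -1508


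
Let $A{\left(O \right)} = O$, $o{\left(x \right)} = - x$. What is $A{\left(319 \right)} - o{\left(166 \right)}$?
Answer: $485$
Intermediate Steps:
$A{\left(319 \right)} - o{\left(166 \right)} = 319 - \left(-1\right) 166 = 319 - -166 = 319 + 166 = 485$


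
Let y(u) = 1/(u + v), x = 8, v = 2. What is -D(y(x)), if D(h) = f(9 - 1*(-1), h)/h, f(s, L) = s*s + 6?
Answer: -1060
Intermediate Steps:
f(s, L) = 6 + s² (f(s, L) = s² + 6 = 6 + s²)
y(u) = 1/(2 + u) (y(u) = 1/(u + 2) = 1/(2 + u))
D(h) = 106/h (D(h) = (6 + (9 - 1*(-1))²)/h = (6 + (9 + 1)²)/h = (6 + 10²)/h = (6 + 100)/h = 106/h)
-D(y(x)) = -106/(1/(2 + 8)) = -106/(1/10) = -106/⅒ = -106*10 = -1*1060 = -1060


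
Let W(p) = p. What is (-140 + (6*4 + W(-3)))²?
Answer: 14161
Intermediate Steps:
(-140 + (6*4 + W(-3)))² = (-140 + (6*4 - 3))² = (-140 + (24 - 3))² = (-140 + 21)² = (-119)² = 14161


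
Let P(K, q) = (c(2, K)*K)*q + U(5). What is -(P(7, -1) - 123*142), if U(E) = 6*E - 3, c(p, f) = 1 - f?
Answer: 17397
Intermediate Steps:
U(E) = -3 + 6*E
P(K, q) = 27 + K*q*(1 - K) (P(K, q) = ((1 - K)*K)*q + (-3 + 6*5) = (K*(1 - K))*q + (-3 + 30) = K*q*(1 - K) + 27 = 27 + K*q*(1 - K))
-(P(7, -1) - 123*142) = -((27 - 1*7*(-1)*(-1 + 7)) - 123*142) = -((27 - 1*7*(-1)*6) - 17466) = -((27 + 42) - 17466) = -(69 - 17466) = -1*(-17397) = 17397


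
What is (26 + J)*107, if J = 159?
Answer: 19795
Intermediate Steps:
(26 + J)*107 = (26 + 159)*107 = 185*107 = 19795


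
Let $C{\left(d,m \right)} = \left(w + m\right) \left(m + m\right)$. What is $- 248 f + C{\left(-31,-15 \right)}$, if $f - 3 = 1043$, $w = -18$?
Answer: $-258418$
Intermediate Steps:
$f = 1046$ ($f = 3 + 1043 = 1046$)
$C{\left(d,m \right)} = 2 m \left(-18 + m\right)$ ($C{\left(d,m \right)} = \left(-18 + m\right) \left(m + m\right) = \left(-18 + m\right) 2 m = 2 m \left(-18 + m\right)$)
$- 248 f + C{\left(-31,-15 \right)} = \left(-248\right) 1046 + 2 \left(-15\right) \left(-18 - 15\right) = -259408 + 2 \left(-15\right) \left(-33\right) = -259408 + 990 = -258418$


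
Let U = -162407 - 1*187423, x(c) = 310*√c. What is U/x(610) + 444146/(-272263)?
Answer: -444146/272263 - 34983*√610/18910 ≈ -47.322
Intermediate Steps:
U = -349830 (U = -162407 - 187423 = -349830)
U/x(610) + 444146/(-272263) = -349830*√610/189100 + 444146/(-272263) = -34983*√610/18910 + 444146*(-1/272263) = -34983*√610/18910 - 444146/272263 = -444146/272263 - 34983*√610/18910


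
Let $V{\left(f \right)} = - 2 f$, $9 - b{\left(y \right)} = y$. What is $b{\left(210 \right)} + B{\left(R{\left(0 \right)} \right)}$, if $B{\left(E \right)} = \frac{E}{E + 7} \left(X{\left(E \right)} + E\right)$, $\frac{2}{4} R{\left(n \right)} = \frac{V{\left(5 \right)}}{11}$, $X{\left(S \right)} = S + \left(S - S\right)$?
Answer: $- \frac{125227}{627} \approx -199.72$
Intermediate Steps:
$b{\left(y \right)} = 9 - y$
$X{\left(S \right)} = S$ ($X{\left(S \right)} = S + 0 = S$)
$R{\left(n \right)} = - \frac{20}{11}$ ($R{\left(n \right)} = 2 \frac{\left(-2\right) 5}{11} = 2 \left(\left(-10\right) \frac{1}{11}\right) = 2 \left(- \frac{10}{11}\right) = - \frac{20}{11}$)
$B{\left(E \right)} = \frac{2 E^{2}}{7 + E}$ ($B{\left(E \right)} = \frac{E}{E + 7} \left(E + E\right) = \frac{E}{7 + E} 2 E = \frac{2 E^{2}}{7 + E}$)
$b{\left(210 \right)} + B{\left(R{\left(0 \right)} \right)} = \left(9 - 210\right) + \frac{2 \left(- \frac{20}{11}\right)^{2}}{7 - \frac{20}{11}} = \left(9 - 210\right) + 2 \cdot \frac{400}{121} \frac{1}{\frac{57}{11}} = -201 + 2 \cdot \frac{400}{121} \cdot \frac{11}{57} = -201 + \frac{800}{627} = - \frac{125227}{627}$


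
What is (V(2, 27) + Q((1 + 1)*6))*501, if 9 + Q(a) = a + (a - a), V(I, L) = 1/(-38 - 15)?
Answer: 79158/53 ≈ 1493.5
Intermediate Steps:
V(I, L) = -1/53 (V(I, L) = 1/(-53) = -1/53)
Q(a) = -9 + a (Q(a) = -9 + (a + (a - a)) = -9 + (a + 0) = -9 + a)
(V(2, 27) + Q((1 + 1)*6))*501 = (-1/53 + (-9 + (1 + 1)*6))*501 = (-1/53 + (-9 + 2*6))*501 = (-1/53 + (-9 + 12))*501 = (-1/53 + 3)*501 = (158/53)*501 = 79158/53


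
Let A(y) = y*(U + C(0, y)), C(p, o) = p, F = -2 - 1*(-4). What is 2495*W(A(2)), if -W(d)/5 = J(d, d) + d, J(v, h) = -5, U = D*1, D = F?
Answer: 12475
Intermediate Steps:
F = 2 (F = -2 + 4 = 2)
D = 2
U = 2 (U = 2*1 = 2)
A(y) = 2*y (A(y) = y*(2 + 0) = y*2 = 2*y)
W(d) = 25 - 5*d (W(d) = -5*(-5 + d) = 25 - 5*d)
2495*W(A(2)) = 2495*(25 - 10*2) = 2495*(25 - 5*4) = 2495*(25 - 20) = 2495*5 = 12475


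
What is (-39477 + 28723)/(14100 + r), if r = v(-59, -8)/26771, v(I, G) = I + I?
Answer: -143947667/188735491 ≈ -0.76270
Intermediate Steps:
v(I, G) = 2*I
r = -118/26771 (r = (2*(-59))/26771 = -118*1/26771 = -118/26771 ≈ -0.0044078)
(-39477 + 28723)/(14100 + r) = (-39477 + 28723)/(14100 - 118/26771) = -10754/377470982/26771 = -10754*26771/377470982 = -143947667/188735491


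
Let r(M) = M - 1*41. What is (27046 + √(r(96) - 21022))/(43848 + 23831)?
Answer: 27046/67679 + I*√20967/67679 ≈ 0.39962 + 0.0021395*I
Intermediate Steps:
r(M) = -41 + M (r(M) = M - 41 = -41 + M)
(27046 + √(r(96) - 21022))/(43848 + 23831) = (27046 + √((-41 + 96) - 21022))/(43848 + 23831) = (27046 + √(55 - 21022))/67679 = (27046 + √(-20967))*(1/67679) = (27046 + I*√20967)*(1/67679) = 27046/67679 + I*√20967/67679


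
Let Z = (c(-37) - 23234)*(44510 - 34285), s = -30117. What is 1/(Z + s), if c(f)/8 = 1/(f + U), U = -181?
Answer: -109/25898197503 ≈ -4.2088e-9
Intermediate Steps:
c(f) = 8/(-181 + f) (c(f) = 8/(f - 181) = 8/(-181 + f))
Z = -25894914750/109 (Z = (8/(-181 - 37) - 23234)*(44510 - 34285) = (8/(-218) - 23234)*10225 = (8*(-1/218) - 23234)*10225 = (-4/109 - 23234)*10225 = -2532510/109*10225 = -25894914750/109 ≈ -2.3757e+8)
1/(Z + s) = 1/(-25894914750/109 - 30117) = 1/(-25898197503/109) = -109/25898197503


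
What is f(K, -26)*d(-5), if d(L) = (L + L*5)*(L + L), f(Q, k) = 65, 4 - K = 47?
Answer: 19500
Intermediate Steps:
K = -43 (K = 4 - 1*47 = 4 - 47 = -43)
d(L) = 12*L² (d(L) = (L + 5*L)*(2*L) = (6*L)*(2*L) = 12*L²)
f(K, -26)*d(-5) = 65*(12*(-5)²) = 65*(12*25) = 65*300 = 19500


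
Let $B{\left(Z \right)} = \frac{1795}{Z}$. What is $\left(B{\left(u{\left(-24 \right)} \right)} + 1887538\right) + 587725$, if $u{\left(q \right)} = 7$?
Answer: $\frac{17328636}{7} \approx 2.4755 \cdot 10^{6}$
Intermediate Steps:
$\left(B{\left(u{\left(-24 \right)} \right)} + 1887538\right) + 587725 = \left(\frac{1795}{7} + 1887538\right) + 587725 = \frac{13214561}{7} + 587725 = \frac{17328636}{7}$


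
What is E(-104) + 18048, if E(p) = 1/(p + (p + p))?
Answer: 5630975/312 ≈ 18048.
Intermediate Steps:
E(p) = 1/(3*p) (E(p) = 1/(p + 2*p) = 1/(3*p))
E(-104) + 18048 = (⅓)/(-104) + 18048 = (⅓)*(-1/104) + 18048 = -1/312 + 18048 = 5630975/312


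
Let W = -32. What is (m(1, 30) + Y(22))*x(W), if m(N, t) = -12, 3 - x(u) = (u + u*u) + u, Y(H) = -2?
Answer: 13398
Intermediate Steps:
x(u) = 3 - u² - 2*u (x(u) = 3 - ((u + u*u) + u) = 3 - ((u + u²) + u) = 3 - (u² + 2*u) = 3 + (-u² - 2*u) = 3 - u² - 2*u)
(m(1, 30) + Y(22))*x(W) = (-12 - 2)*(3 - 1*(-32)² - 2*(-32)) = -14*(3 - 1*1024 + 64) = -14*(3 - 1024 + 64) = -14*(-957) = 13398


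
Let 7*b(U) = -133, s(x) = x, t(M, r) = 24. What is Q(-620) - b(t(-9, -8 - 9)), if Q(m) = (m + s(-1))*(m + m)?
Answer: 770059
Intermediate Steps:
b(U) = -19 (b(U) = (⅐)*(-133) = -19)
Q(m) = 2*m*(-1 + m) (Q(m) = (m - 1)*(m + m) = (-1 + m)*(2*m) = 2*m*(-1 + m))
Q(-620) - b(t(-9, -8 - 9)) = 2*(-620)*(-1 - 620) - 1*(-19) = 2*(-620)*(-621) + 19 = 770040 + 19 = 770059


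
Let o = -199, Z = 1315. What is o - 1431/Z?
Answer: -263116/1315 ≈ -200.09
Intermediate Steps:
o - 1431/Z = -199 - 1431/1315 = -263116/1315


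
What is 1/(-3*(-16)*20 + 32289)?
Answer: 1/33249 ≈ 3.0076e-5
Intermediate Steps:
1/(-3*(-16)*20 + 32289) = 1/(48*20 + 32289) = 1/(960 + 32289) = 1/33249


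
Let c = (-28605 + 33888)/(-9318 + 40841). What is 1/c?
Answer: 31523/5283 ≈ 5.9669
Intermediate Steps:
c = 5283/31523 ≈ 0.16759
1/c = 1/(5283/31523) = 31523/5283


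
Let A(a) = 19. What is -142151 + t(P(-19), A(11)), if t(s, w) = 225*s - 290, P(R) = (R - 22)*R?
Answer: 32834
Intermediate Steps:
P(R) = R*(-22 + R) (P(R) = (-22 + R)*R = R*(-22 + R))
t(s, w) = -290 + 225*s
-142151 + t(P(-19), A(11)) = -142151 + (-290 + 225*(-19*(-22 - 19))) = -142151 + (-290 + 225*(-19*(-41))) = -142151 + (-290 + 225*779) = -142151 + (-290 + 175275) = -142151 + 174985 = 32834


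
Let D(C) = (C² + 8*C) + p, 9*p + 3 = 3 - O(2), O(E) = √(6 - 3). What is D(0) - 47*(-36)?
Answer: 1692 - √3/9 ≈ 1691.8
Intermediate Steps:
O(E) = √3
p = -√3/9 (p = -⅓ + (3 - √3)/9 = -⅓ + (⅓ - √3/9) = -√3/9 ≈ -0.19245)
D(C) = C² + 8*C - √3/9 (D(C) = (C² + 8*C) - √3/9 = C² + 8*C - √3/9)
D(0) - 47*(-36) = (0² + 8*0 - √3/9) - 47*(-36) = (0 + 0 - √3/9) + 1692 = -√3/9 + 1692 = 1692 - √3/9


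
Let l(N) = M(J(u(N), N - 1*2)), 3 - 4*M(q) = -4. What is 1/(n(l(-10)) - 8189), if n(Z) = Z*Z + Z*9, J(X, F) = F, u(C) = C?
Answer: -16/130723 ≈ -0.00012240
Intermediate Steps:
M(q) = 7/4 (M(q) = ¾ - ¼*(-4) = ¾ + 1 = 7/4)
l(N) = 7/4
n(Z) = Z² + 9*Z
1/(n(l(-10)) - 8189) = 1/(7*(9 + 7/4)/4 - 8189) = 1/((7/4)*(43/4) - 8189) = 1/(301/16 - 8189) = 1/(-130723/16) = -16/130723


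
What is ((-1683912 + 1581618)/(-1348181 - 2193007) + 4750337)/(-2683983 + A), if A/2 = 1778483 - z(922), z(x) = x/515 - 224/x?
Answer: 665626051421391625/122323566478185758 ≈ 5.4415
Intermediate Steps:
z(x) = -224/x + x/515 (z(x) = x*(1/515) - 224/x = x/515 - 224/x = -224/x + x/515)
A = 844476348166/237415 (A = 2*(1778483 - (-224/922 + (1/515)*922)) = 2*(1778483 - (-224*1/922 + 922/515)) = 2*(1778483 - (-112/461 + 922/515)) = 2*(1778483 - 1*367362/237415) = 2*(1778483 - 367362/237415) = 2*(422238174083/237415) = 844476348166/237415 ≈ 3.5570e+6)
((-1683912 + 1581618)/(-1348181 - 2193007) + 4750337)/(-2683983 + A) = ((-1683912 + 1581618)/(-1348181 - 2193007) + 4750337)/(-2683983 + 844476348166/237415) = (-102294/(-3541188) + 4750337)/(207258524221/237415) = (-102294*(-1/3541188) + 4750337)*(237415/207258524221) = (17049/590198 + 4750337)*(237415/207258524221) = (2803639413775/590198)*(237415/207258524221) = 665626051421391625/122323566478185758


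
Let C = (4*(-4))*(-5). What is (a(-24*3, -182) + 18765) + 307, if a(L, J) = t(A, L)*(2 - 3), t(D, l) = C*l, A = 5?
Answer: 24832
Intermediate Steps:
C = 80 (C = -16*(-5) = 80)
t(D, l) = 80*l
a(L, J) = -80*L (a(L, J) = (80*L)*(2 - 3) = (80*L)*(-1) = -80*L)
(a(-24*3, -182) + 18765) + 307 = (-(-1920)*3 + 18765) + 307 = (-80*(-72) + 18765) + 307 = (5760 + 18765) + 307 = 24525 + 307 = 24832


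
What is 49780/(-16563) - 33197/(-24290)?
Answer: -659314289/402315270 ≈ -1.6388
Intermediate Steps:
49780/(-16563) - 33197/(-24290) = 49780*(-1/16563) - 33197*(-1/24290) = -49780/16563 + 33197/24290 = -659314289/402315270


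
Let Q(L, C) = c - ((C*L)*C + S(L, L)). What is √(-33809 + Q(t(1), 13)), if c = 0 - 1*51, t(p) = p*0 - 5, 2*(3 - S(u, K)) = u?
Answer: I*√132082/2 ≈ 181.72*I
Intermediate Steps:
S(u, K) = 3 - u/2
t(p) = -5 (t(p) = 0 - 5 = -5)
c = -51 (c = 0 - 51 = -51)
Q(L, C) = -54 + L/2 - L*C² (Q(L, C) = -51 - ((C*L)*C + (3 - L/2)) = -51 - (L*C² + (3 - L/2)) = -51 - (3 - L/2 + L*C²) = -51 + (-3 + L/2 - L*C²) = -54 + L/2 - L*C²)
√(-33809 + Q(t(1), 13)) = √(-33809 + (-54 + (½)*(-5) - 1*(-5)*13²)) = √(-33809 + (-54 - 5/2 - 1*(-5)*169)) = √(-33809 + (-54 - 5/2 + 845)) = √(-33809 + 1577/2) = √(-66041/2) = I*√132082/2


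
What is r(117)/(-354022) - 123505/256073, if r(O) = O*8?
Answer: -21981585719/45327737803 ≈ -0.48495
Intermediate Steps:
r(O) = 8*O
r(117)/(-354022) - 123505/256073 = (8*117)/(-354022) - 123505/256073 = 936*(-1/354022) - 123505*1/256073 = -468/177011 - 123505/256073 = -21981585719/45327737803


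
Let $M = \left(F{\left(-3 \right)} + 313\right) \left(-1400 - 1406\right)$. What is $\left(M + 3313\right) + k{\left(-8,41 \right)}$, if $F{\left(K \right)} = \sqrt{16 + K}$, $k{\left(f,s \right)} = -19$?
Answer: $-874984 - 2806 \sqrt{13} \approx -8.851 \cdot 10^{5}$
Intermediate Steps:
$M = -878278 - 2806 \sqrt{13}$ ($M = \left(\sqrt{16 - 3} + 313\right) \left(-1400 - 1406\right) = \left(\sqrt{13} + 313\right) \left(-2806\right) = \left(313 + \sqrt{13}\right) \left(-2806\right) = -878278 - 2806 \sqrt{13} \approx -8.884 \cdot 10^{5}$)
$\left(M + 3313\right) + k{\left(-8,41 \right)} = \left(\left(-878278 - 2806 \sqrt{13}\right) + 3313\right) - 19 = \left(-874965 - 2806 \sqrt{13}\right) - 19 = -874984 - 2806 \sqrt{13}$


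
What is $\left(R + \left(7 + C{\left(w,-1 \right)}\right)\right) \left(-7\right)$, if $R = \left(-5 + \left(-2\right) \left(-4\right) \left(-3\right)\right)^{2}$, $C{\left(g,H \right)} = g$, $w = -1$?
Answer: $-5929$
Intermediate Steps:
$R = 841$ ($R = \left(-5 + 8 \left(-3\right)\right)^{2} = \left(-5 - 24\right)^{2} = \left(-29\right)^{2} = 841$)
$\left(R + \left(7 + C{\left(w,-1 \right)}\right)\right) \left(-7\right) = \left(841 + \left(7 - 1\right)\right) \left(-7\right) = \left(841 + 6\right) \left(-7\right) = 847 \left(-7\right) = -5929$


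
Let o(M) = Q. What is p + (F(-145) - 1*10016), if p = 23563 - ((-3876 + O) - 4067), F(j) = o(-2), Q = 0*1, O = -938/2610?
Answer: 28044919/1305 ≈ 21490.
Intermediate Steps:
O = -469/1305 (O = -938*1/2610 = -469/1305 ≈ -0.35939)
Q = 0
o(M) = 0
F(j) = 0
p = 41115799/1305 (p = 23563 - ((-3876 - 469/1305) - 4067) = 23563 - (-5058649/1305 - 4067) = 23563 - 1*(-10366084/1305) = 23563 + 10366084/1305 = 41115799/1305 ≈ 31506.)
p + (F(-145) - 1*10016) = 41115799/1305 + (0 - 1*10016) = 41115799/1305 + (0 - 10016) = 41115799/1305 - 10016 = 28044919/1305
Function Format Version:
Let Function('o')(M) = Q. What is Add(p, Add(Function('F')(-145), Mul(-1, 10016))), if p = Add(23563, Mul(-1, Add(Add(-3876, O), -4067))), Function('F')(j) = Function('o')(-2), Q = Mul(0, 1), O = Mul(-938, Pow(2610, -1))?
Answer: Rational(28044919, 1305) ≈ 21490.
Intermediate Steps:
O = Rational(-469, 1305) (O = Mul(-938, Rational(1, 2610)) = Rational(-469, 1305) ≈ -0.35939)
Q = 0
Function('o')(M) = 0
Function('F')(j) = 0
p = Rational(41115799, 1305) (p = Add(23563, Mul(-1, Add(Add(-3876, Rational(-469, 1305)), -4067))) = Add(23563, Mul(-1, Add(Rational(-5058649, 1305), -4067))) = Add(23563, Mul(-1, Rational(-10366084, 1305))) = Add(23563, Rational(10366084, 1305)) = Rational(41115799, 1305) ≈ 31506.)
Add(p, Add(Function('F')(-145), Mul(-1, 10016))) = Add(Rational(41115799, 1305), Add(0, Mul(-1, 10016))) = Add(Rational(41115799, 1305), Add(0, -10016)) = Add(Rational(41115799, 1305), -10016) = Rational(28044919, 1305)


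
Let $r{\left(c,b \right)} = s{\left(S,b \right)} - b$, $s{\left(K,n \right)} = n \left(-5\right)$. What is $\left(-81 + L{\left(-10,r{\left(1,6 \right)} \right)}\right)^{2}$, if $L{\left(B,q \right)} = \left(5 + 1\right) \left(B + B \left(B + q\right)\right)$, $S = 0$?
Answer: $6859161$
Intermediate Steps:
$s{\left(K,n \right)} = - 5 n$
$r{\left(c,b \right)} = - 6 b$ ($r{\left(c,b \right)} = - 5 b - b = - 6 b$)
$L{\left(B,q \right)} = 6 B + 6 B \left(B + q\right)$ ($L{\left(B,q \right)} = 6 \left(B + B \left(B + q\right)\right) = 6 B + 6 B \left(B + q\right)$)
$\left(-81 + L{\left(-10,r{\left(1,6 \right)} \right)}\right)^{2} = \left(-81 + 6 \left(-10\right) \left(1 - 10 - 36\right)\right)^{2} = \left(-81 + 6 \left(-10\right) \left(-45\right)\right)^{2} = \left(-81 + 2700\right)^{2} = 2619^{2} = 6859161$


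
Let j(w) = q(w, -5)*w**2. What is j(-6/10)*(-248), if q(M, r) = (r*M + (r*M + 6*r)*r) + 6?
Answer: -321408/25 ≈ -12856.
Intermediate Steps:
q(M, r) = 6 + M*r + r*(6*r + M*r) (q(M, r) = (M*r + (M*r + 6*r)*r) + 6 = (M*r + (6*r + M*r)*r) + 6 = (M*r + r*(6*r + M*r)) + 6 = 6 + M*r + r*(6*r + M*r))
j(w) = w**2*(156 + 20*w) (j(w) = (6 + 6*(-5)**2 + w*(-5) + w*(-5)**2)*w**2 = (6 + 6*25 - 5*w + w*25)*w**2 = (6 + 150 - 5*w + 25*w)*w**2 = (156 + 20*w)*w**2 = w**2*(156 + 20*w))
j(-6/10)*(-248) = ((-6/10)**2*(156 + 20*(-6/10)))*(-248) = ((-6*1/10)**2*(156 + 20*(-6*1/10)))*(-248) = ((-3/5)**2*(156 + 20*(-3/5)))*(-248) = (9*(156 - 12)/25)*(-248) = ((9/25)*144)*(-248) = (1296/25)*(-248) = -321408/25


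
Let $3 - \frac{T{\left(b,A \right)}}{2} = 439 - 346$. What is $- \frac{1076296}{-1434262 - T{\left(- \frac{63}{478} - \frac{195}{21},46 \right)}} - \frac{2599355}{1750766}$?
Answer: $- \frac{70897914399}{96567000262} \approx -0.73418$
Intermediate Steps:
$T{\left(b,A \right)} = -180$ ($T{\left(b,A \right)} = 6 - 2 \left(439 - 346\right) = 6 - 186 = -180$)
$- \frac{1076296}{-1434262 - T{\left(- \frac{63}{478} - \frac{195}{21},46 \right)}} - \frac{2599355}{1750766} = - \frac{1076296}{-1434262 - -180} - \frac{2599355}{1750766} = - \frac{1076296}{-1434262 + 180} - \frac{2599355}{1750766} = - \frac{1076296}{-1434082} - \frac{2599355}{1750766} = \left(-1076296\right) \left(- \frac{1}{1434082}\right) - \frac{2599355}{1750766} = \frac{41396}{55157} - \frac{2599355}{1750766} = - \frac{70897914399}{96567000262}$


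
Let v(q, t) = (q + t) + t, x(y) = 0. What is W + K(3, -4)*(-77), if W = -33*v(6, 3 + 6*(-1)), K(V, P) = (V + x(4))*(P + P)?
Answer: 1848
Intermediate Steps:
v(q, t) = q + 2*t
K(V, P) = 2*P*V (K(V, P) = (V + 0)*(P + P) = V*(2*P) = 2*P*V)
W = 0 (W = -33*(6 + 2*(3 + 6*(-1))) = -33*(6 + 2*(3 - 6)) = -33*(6 + 2*(-3)) = -33*(6 - 6) = -33*0 = 0)
W + K(3, -4)*(-77) = 0 + (2*(-4)*3)*(-77) = 0 - 24*(-77) = 0 + 1848 = 1848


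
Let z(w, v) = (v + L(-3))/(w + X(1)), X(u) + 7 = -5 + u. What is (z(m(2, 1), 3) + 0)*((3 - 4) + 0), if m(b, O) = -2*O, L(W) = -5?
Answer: -2/13 ≈ -0.15385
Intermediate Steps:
X(u) = -12 + u (X(u) = -7 + (-5 + u) = -12 + u)
z(w, v) = (-5 + v)/(-11 + w) (z(w, v) = (v - 5)/(w + (-12 + 1)) = (-5 + v)/(w - 11) = (-5 + v)/(-11 + w))
(z(m(2, 1), 3) + 0)*((3 - 4) + 0) = ((-5 + 3)/(-11 - 2*1) + 0)*((3 - 4) + 0) = (-2/(-11 - 2) + 0)*(-1 + 0) = (-2/(-13) + 0)*(-1) = (-1/13*(-2) + 0)*(-1) = (2/13 + 0)*(-1) = (2/13)*(-1) = -2/13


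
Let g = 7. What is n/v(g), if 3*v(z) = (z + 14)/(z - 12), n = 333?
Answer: -1665/7 ≈ -237.86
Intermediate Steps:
v(z) = (14 + z)/(3*(-12 + z)) (v(z) = ((z + 14)/(z - 12))/3 = ((14 + z)/(-12 + z))/3 = (14 + z)/(3*(-12 + z)))
n/v(g) = 333/(((14 + 7)/(3*(-12 + 7)))) = 333/(((1/3)*21/(-5))) = 333/(((1/3)*(-1/5)*21)) = 333/(-7/5) = 333*(-5/7) = -1665/7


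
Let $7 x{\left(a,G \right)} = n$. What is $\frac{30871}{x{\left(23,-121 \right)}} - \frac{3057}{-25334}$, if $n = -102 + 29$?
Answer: $- \frac{5474378237}{1849382} \approx -2960.1$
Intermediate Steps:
$n = -73$
$x{\left(a,G \right)} = - \frac{73}{7}$ ($x{\left(a,G \right)} = \frac{1}{7} \left(-73\right) = - \frac{73}{7}$)
$\frac{30871}{x{\left(23,-121 \right)}} - \frac{3057}{-25334} = \frac{30871}{- \frac{73}{7}} - \frac{3057}{-25334} = 30871 \left(- \frac{7}{73}\right) - - \frac{3057}{25334} = - \frac{216097}{73} + \frac{3057}{25334} = - \frac{5474378237}{1849382}$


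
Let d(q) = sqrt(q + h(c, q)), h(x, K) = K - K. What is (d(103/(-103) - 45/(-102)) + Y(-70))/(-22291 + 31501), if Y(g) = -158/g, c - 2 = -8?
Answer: 79/322350 + I*sqrt(646)/313140 ≈ 0.00024508 + 8.1167e-5*I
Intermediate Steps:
c = -6 (c = 2 - 8 = -6)
h(x, K) = 0
d(q) = sqrt(q) (d(q) = sqrt(q + 0) = sqrt(q))
(d(103/(-103) - 45/(-102)) + Y(-70))/(-22291 + 31501) = (sqrt(103/(-103) - 45/(-102)) - 158/(-70))/(-22291 + 31501) = (sqrt(103*(-1/103) - 45*(-1/102)) - 158*(-1/70))/9210 = (sqrt(-1 + 15/34) + 79/35)*(1/9210) = (sqrt(-19/34) + 79/35)*(1/9210) = (I*sqrt(646)/34 + 79/35)*(1/9210) = (79/35 + I*sqrt(646)/34)*(1/9210) = 79/322350 + I*sqrt(646)/313140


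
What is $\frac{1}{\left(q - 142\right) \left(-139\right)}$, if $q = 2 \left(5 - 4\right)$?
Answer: $\frac{1}{19460} \approx 5.1387 \cdot 10^{-5}$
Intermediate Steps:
$q = 2$ ($q = 2 \cdot 1 = 2$)
$\frac{1}{\left(q - 142\right) \left(-139\right)} = \frac{1}{\left(2 - 142\right) \left(-139\right)} = \frac{1}{\left(-140\right) \left(-139\right)} = \frac{1}{19460}$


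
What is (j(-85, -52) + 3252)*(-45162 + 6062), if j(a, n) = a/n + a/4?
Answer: -1643021100/13 ≈ -1.2639e+8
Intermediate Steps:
j(a, n) = a/4 + a/n (j(a, n) = a/n + a*(1/4) = a/n + a/4 = a/4 + a/n)
(j(-85, -52) + 3252)*(-45162 + 6062) = (((1/4)*(-85) - 85/(-52)) + 3252)*(-45162 + 6062) = ((-85/4 - 85*(-1/52)) + 3252)*(-39100) = ((-85/4 + 85/52) + 3252)*(-39100) = (-255/13 + 3252)*(-39100) = (42021/13)*(-39100) = -1643021100/13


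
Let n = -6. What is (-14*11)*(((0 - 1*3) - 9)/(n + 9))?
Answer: 616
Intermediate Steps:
(-14*11)*(((0 - 1*3) - 9)/(n + 9)) = (-14*11)*(((0 - 1*3) - 9)/(-6 + 9)) = -154*((0 - 3) - 9)/3 = -154*(-3 - 9)/3 = -(-1848)/3 = -154*(-4) = 616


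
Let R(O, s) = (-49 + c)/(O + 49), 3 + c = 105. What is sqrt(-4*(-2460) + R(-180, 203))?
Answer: sqrt(168857297)/131 ≈ 99.195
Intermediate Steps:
c = 102 (c = -3 + 105 = 102)
R(O, s) = 53/(49 + O) (R(O, s) = (-49 + 102)/(O + 49) = 53/(49 + O))
sqrt(-4*(-2460) + R(-180, 203)) = sqrt(-4*(-2460) + 53/(49 - 180)) = sqrt(9840 + 53/(-131)) = sqrt(9840 + 53*(-1/131)) = sqrt(9840 - 53/131) = sqrt(1288987/131) = sqrt(168857297)/131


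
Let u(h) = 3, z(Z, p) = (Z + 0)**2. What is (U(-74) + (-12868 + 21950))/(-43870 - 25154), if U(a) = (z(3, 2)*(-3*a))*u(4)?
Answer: -3769/17256 ≈ -0.21842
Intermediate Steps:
z(Z, p) = Z**2
U(a) = -81*a (U(a) = (3**2*(-3*a))*3 = (9*(-3*a))*3 = -27*a*3 = -81*a)
(U(-74) + (-12868 + 21950))/(-43870 - 25154) = (-81*(-74) + (-12868 + 21950))/(-43870 - 25154) = (5994 + 9082)/(-69024) = 15076*(-1/69024) = -3769/17256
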